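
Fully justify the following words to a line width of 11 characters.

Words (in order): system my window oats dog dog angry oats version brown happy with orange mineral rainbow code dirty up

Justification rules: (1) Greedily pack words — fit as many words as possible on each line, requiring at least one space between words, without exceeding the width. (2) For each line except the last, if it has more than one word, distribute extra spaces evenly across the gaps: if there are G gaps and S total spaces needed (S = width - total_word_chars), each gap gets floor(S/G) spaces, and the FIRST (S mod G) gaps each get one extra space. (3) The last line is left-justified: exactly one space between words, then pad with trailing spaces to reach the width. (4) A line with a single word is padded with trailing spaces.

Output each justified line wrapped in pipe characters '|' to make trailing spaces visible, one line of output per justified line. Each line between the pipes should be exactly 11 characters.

Answer: |system   my|
|window oats|
|dog     dog|
|angry  oats|
|version    |
|brown happy|
|with orange|
|mineral    |
|rainbow    |
|code  dirty|
|up         |

Derivation:
Line 1: ['system', 'my'] (min_width=9, slack=2)
Line 2: ['window', 'oats'] (min_width=11, slack=0)
Line 3: ['dog', 'dog'] (min_width=7, slack=4)
Line 4: ['angry', 'oats'] (min_width=10, slack=1)
Line 5: ['version'] (min_width=7, slack=4)
Line 6: ['brown', 'happy'] (min_width=11, slack=0)
Line 7: ['with', 'orange'] (min_width=11, slack=0)
Line 8: ['mineral'] (min_width=7, slack=4)
Line 9: ['rainbow'] (min_width=7, slack=4)
Line 10: ['code', 'dirty'] (min_width=10, slack=1)
Line 11: ['up'] (min_width=2, slack=9)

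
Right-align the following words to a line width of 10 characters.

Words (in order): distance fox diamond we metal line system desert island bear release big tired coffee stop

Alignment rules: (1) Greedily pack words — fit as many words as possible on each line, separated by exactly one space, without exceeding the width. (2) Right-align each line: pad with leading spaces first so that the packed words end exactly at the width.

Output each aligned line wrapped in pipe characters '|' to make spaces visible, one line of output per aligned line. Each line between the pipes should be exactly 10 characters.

Answer: |  distance|
|       fox|
|diamond we|
|metal line|
|    system|
|    desert|
|    island|
|      bear|
|   release|
| big tired|
|    coffee|
|      stop|

Derivation:
Line 1: ['distance'] (min_width=8, slack=2)
Line 2: ['fox'] (min_width=3, slack=7)
Line 3: ['diamond', 'we'] (min_width=10, slack=0)
Line 4: ['metal', 'line'] (min_width=10, slack=0)
Line 5: ['system'] (min_width=6, slack=4)
Line 6: ['desert'] (min_width=6, slack=4)
Line 7: ['island'] (min_width=6, slack=4)
Line 8: ['bear'] (min_width=4, slack=6)
Line 9: ['release'] (min_width=7, slack=3)
Line 10: ['big', 'tired'] (min_width=9, slack=1)
Line 11: ['coffee'] (min_width=6, slack=4)
Line 12: ['stop'] (min_width=4, slack=6)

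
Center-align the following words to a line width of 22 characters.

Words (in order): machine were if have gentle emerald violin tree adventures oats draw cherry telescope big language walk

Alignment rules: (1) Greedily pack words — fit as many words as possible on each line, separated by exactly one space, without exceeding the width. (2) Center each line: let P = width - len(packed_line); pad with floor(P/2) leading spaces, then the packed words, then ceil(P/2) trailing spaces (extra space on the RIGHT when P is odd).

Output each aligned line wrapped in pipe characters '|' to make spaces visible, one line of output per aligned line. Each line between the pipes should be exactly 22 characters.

Answer: | machine were if have |
|gentle emerald violin |
| tree adventures oats |
|draw cherry telescope |
|  big language walk   |

Derivation:
Line 1: ['machine', 'were', 'if', 'have'] (min_width=20, slack=2)
Line 2: ['gentle', 'emerald', 'violin'] (min_width=21, slack=1)
Line 3: ['tree', 'adventures', 'oats'] (min_width=20, slack=2)
Line 4: ['draw', 'cherry', 'telescope'] (min_width=21, slack=1)
Line 5: ['big', 'language', 'walk'] (min_width=17, slack=5)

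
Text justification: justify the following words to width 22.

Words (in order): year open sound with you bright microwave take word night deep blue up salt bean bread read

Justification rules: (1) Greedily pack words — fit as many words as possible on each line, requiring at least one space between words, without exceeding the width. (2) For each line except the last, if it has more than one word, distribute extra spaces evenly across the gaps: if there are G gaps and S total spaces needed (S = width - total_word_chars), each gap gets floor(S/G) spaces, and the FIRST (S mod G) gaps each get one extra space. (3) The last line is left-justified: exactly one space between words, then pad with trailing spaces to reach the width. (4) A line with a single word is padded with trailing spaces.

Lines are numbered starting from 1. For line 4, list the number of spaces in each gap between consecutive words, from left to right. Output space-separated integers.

Answer: 3 3 2

Derivation:
Line 1: ['year', 'open', 'sound', 'with'] (min_width=20, slack=2)
Line 2: ['you', 'bright', 'microwave'] (min_width=20, slack=2)
Line 3: ['take', 'word', 'night', 'deep'] (min_width=20, slack=2)
Line 4: ['blue', 'up', 'salt', 'bean'] (min_width=17, slack=5)
Line 5: ['bread', 'read'] (min_width=10, slack=12)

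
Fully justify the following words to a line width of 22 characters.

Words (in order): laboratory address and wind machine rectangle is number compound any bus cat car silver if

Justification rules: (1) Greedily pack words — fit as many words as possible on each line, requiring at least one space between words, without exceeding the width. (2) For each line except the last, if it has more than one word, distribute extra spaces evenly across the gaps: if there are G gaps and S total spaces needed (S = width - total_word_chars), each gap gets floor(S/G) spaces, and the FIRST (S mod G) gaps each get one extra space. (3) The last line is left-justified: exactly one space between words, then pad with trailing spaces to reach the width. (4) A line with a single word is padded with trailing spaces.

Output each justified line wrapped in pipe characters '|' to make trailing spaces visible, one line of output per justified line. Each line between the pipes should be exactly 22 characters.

Line 1: ['laboratory', 'address', 'and'] (min_width=22, slack=0)
Line 2: ['wind', 'machine', 'rectangle'] (min_width=22, slack=0)
Line 3: ['is', 'number', 'compound', 'any'] (min_width=22, slack=0)
Line 4: ['bus', 'cat', 'car', 'silver', 'if'] (min_width=21, slack=1)

Answer: |laboratory address and|
|wind machine rectangle|
|is number compound any|
|bus cat car silver if |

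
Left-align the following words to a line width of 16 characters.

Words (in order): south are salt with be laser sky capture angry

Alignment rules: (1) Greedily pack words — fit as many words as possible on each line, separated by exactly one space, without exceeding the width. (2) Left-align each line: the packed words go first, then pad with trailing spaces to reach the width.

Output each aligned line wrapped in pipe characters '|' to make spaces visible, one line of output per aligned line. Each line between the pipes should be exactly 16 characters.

Line 1: ['south', 'are', 'salt'] (min_width=14, slack=2)
Line 2: ['with', 'be', 'laser'] (min_width=13, slack=3)
Line 3: ['sky', 'capture'] (min_width=11, slack=5)
Line 4: ['angry'] (min_width=5, slack=11)

Answer: |south are salt  |
|with be laser   |
|sky capture     |
|angry           |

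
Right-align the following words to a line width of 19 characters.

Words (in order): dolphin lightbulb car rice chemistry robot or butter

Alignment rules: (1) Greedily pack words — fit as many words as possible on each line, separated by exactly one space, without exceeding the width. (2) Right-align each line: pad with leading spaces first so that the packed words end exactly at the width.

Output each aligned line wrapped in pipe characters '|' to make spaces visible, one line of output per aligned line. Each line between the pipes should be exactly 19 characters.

Line 1: ['dolphin', 'lightbulb'] (min_width=17, slack=2)
Line 2: ['car', 'rice', 'chemistry'] (min_width=18, slack=1)
Line 3: ['robot', 'or', 'butter'] (min_width=15, slack=4)

Answer: |  dolphin lightbulb|
| car rice chemistry|
|    robot or butter|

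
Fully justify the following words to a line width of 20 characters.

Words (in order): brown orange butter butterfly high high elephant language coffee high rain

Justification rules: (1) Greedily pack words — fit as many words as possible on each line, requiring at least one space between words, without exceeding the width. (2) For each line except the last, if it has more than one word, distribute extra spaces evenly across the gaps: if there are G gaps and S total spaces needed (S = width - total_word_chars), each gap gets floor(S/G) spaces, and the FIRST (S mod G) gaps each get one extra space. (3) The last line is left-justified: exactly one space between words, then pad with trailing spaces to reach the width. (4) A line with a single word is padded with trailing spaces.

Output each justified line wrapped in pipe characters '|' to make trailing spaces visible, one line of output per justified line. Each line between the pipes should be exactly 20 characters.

Answer: |brown  orange butter|
|butterfly  high high|
|elephant    language|
|coffee high rain    |

Derivation:
Line 1: ['brown', 'orange', 'butter'] (min_width=19, slack=1)
Line 2: ['butterfly', 'high', 'high'] (min_width=19, slack=1)
Line 3: ['elephant', 'language'] (min_width=17, slack=3)
Line 4: ['coffee', 'high', 'rain'] (min_width=16, slack=4)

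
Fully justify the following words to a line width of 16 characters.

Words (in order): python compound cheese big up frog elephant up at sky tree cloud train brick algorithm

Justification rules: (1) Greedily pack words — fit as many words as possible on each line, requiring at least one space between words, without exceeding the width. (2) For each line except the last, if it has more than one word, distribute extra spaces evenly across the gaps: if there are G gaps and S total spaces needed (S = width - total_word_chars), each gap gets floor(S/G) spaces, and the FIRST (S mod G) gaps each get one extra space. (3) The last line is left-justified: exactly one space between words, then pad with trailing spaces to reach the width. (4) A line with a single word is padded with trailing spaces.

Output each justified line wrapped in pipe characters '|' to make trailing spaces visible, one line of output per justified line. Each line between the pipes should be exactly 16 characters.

Line 1: ['python', 'compound'] (min_width=15, slack=1)
Line 2: ['cheese', 'big', 'up'] (min_width=13, slack=3)
Line 3: ['frog', 'elephant', 'up'] (min_width=16, slack=0)
Line 4: ['at', 'sky', 'tree'] (min_width=11, slack=5)
Line 5: ['cloud', 'train'] (min_width=11, slack=5)
Line 6: ['brick', 'algorithm'] (min_width=15, slack=1)

Answer: |python  compound|
|cheese   big  up|
|frog elephant up|
|at    sky   tree|
|cloud      train|
|brick algorithm |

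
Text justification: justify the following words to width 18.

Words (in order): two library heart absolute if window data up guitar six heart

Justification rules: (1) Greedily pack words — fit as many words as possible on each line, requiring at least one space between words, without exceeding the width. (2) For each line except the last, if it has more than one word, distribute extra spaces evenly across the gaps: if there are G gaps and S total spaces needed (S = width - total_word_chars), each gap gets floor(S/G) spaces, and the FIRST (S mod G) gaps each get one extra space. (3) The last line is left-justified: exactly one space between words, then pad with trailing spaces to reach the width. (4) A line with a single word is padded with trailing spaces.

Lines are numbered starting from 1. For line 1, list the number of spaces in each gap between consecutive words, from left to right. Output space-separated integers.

Answer: 2 1

Derivation:
Line 1: ['two', 'library', 'heart'] (min_width=17, slack=1)
Line 2: ['absolute', 'if', 'window'] (min_width=18, slack=0)
Line 3: ['data', 'up', 'guitar', 'six'] (min_width=18, slack=0)
Line 4: ['heart'] (min_width=5, slack=13)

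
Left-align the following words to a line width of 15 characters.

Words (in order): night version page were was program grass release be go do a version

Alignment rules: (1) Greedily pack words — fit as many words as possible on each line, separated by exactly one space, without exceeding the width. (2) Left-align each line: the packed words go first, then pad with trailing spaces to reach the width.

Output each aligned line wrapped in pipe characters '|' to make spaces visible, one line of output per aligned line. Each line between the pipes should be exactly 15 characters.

Line 1: ['night', 'version'] (min_width=13, slack=2)
Line 2: ['page', 'were', 'was'] (min_width=13, slack=2)
Line 3: ['program', 'grass'] (min_width=13, slack=2)
Line 4: ['release', 'be', 'go'] (min_width=13, slack=2)
Line 5: ['do', 'a', 'version'] (min_width=12, slack=3)

Answer: |night version  |
|page were was  |
|program grass  |
|release be go  |
|do a version   |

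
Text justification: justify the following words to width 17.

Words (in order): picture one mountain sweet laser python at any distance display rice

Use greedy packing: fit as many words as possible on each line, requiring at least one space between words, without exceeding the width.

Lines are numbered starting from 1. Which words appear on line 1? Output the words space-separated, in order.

Line 1: ['picture', 'one'] (min_width=11, slack=6)
Line 2: ['mountain', 'sweet'] (min_width=14, slack=3)
Line 3: ['laser', 'python', 'at'] (min_width=15, slack=2)
Line 4: ['any', 'distance'] (min_width=12, slack=5)
Line 5: ['display', 'rice'] (min_width=12, slack=5)

Answer: picture one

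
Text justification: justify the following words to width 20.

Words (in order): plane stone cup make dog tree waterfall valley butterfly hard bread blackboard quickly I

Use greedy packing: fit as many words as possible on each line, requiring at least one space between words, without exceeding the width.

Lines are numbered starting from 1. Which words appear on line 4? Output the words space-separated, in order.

Answer: hard bread

Derivation:
Line 1: ['plane', 'stone', 'cup', 'make'] (min_width=20, slack=0)
Line 2: ['dog', 'tree', 'waterfall'] (min_width=18, slack=2)
Line 3: ['valley', 'butterfly'] (min_width=16, slack=4)
Line 4: ['hard', 'bread'] (min_width=10, slack=10)
Line 5: ['blackboard', 'quickly', 'I'] (min_width=20, slack=0)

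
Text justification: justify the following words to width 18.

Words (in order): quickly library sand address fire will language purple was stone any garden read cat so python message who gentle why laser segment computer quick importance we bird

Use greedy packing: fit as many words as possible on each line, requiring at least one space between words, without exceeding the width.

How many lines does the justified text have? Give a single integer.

Line 1: ['quickly', 'library'] (min_width=15, slack=3)
Line 2: ['sand', 'address', 'fire'] (min_width=17, slack=1)
Line 3: ['will', 'language'] (min_width=13, slack=5)
Line 4: ['purple', 'was', 'stone'] (min_width=16, slack=2)
Line 5: ['any', 'garden', 'read'] (min_width=15, slack=3)
Line 6: ['cat', 'so', 'python'] (min_width=13, slack=5)
Line 7: ['message', 'who', 'gentle'] (min_width=18, slack=0)
Line 8: ['why', 'laser', 'segment'] (min_width=17, slack=1)
Line 9: ['computer', 'quick'] (min_width=14, slack=4)
Line 10: ['importance', 'we', 'bird'] (min_width=18, slack=0)
Total lines: 10

Answer: 10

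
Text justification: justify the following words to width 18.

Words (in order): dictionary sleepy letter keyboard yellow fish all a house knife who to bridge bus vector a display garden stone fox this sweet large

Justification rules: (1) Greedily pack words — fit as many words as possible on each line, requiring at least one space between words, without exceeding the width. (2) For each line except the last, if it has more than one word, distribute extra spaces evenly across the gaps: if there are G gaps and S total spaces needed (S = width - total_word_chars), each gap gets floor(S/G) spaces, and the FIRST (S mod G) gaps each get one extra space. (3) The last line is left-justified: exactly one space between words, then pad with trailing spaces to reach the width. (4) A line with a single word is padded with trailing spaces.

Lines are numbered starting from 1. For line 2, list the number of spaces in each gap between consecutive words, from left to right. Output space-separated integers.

Answer: 4

Derivation:
Line 1: ['dictionary', 'sleepy'] (min_width=17, slack=1)
Line 2: ['letter', 'keyboard'] (min_width=15, slack=3)
Line 3: ['yellow', 'fish', 'all', 'a'] (min_width=17, slack=1)
Line 4: ['house', 'knife', 'who', 'to'] (min_width=18, slack=0)
Line 5: ['bridge', 'bus', 'vector'] (min_width=17, slack=1)
Line 6: ['a', 'display', 'garden'] (min_width=16, slack=2)
Line 7: ['stone', 'fox', 'this'] (min_width=14, slack=4)
Line 8: ['sweet', 'large'] (min_width=11, slack=7)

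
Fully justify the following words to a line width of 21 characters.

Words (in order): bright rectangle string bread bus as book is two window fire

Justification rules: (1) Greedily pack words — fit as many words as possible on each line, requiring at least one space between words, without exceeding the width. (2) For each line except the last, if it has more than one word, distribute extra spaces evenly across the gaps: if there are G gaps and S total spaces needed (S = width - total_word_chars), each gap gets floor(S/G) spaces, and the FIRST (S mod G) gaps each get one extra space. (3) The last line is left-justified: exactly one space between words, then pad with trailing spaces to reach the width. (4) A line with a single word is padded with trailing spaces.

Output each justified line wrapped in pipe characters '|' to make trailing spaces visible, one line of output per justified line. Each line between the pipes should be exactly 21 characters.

Answer: |bright      rectangle|
|string  bread  bus as|
|book  is  two  window|
|fire                 |

Derivation:
Line 1: ['bright', 'rectangle'] (min_width=16, slack=5)
Line 2: ['string', 'bread', 'bus', 'as'] (min_width=19, slack=2)
Line 3: ['book', 'is', 'two', 'window'] (min_width=18, slack=3)
Line 4: ['fire'] (min_width=4, slack=17)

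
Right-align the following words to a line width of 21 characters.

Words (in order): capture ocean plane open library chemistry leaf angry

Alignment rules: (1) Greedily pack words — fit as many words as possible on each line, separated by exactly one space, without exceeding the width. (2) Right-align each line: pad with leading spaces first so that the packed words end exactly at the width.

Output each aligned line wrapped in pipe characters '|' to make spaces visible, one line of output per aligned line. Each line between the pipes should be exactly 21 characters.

Line 1: ['capture', 'ocean', 'plane'] (min_width=19, slack=2)
Line 2: ['open', 'library'] (min_width=12, slack=9)
Line 3: ['chemistry', 'leaf', 'angry'] (min_width=20, slack=1)

Answer: |  capture ocean plane|
|         open library|
| chemistry leaf angry|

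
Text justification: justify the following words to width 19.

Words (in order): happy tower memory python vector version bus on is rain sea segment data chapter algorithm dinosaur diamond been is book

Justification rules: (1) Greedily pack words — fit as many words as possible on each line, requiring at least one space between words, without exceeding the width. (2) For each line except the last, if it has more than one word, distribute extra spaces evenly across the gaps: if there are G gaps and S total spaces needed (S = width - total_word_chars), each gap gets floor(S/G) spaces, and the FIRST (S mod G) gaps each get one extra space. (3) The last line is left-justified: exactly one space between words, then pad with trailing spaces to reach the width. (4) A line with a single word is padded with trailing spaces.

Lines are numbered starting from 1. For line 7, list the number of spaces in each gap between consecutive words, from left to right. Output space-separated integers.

Line 1: ['happy', 'tower', 'memory'] (min_width=18, slack=1)
Line 2: ['python', 'vector'] (min_width=13, slack=6)
Line 3: ['version', 'bus', 'on', 'is'] (min_width=17, slack=2)
Line 4: ['rain', 'sea', 'segment'] (min_width=16, slack=3)
Line 5: ['data', 'chapter'] (min_width=12, slack=7)
Line 6: ['algorithm', 'dinosaur'] (min_width=18, slack=1)
Line 7: ['diamond', 'been', 'is'] (min_width=15, slack=4)
Line 8: ['book'] (min_width=4, slack=15)

Answer: 3 3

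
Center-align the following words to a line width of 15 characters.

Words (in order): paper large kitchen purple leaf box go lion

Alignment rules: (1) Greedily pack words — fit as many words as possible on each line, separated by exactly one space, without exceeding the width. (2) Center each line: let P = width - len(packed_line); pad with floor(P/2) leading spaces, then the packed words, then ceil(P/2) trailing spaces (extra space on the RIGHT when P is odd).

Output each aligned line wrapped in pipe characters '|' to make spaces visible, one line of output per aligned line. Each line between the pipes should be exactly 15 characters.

Line 1: ['paper', 'large'] (min_width=11, slack=4)
Line 2: ['kitchen', 'purple'] (min_width=14, slack=1)
Line 3: ['leaf', 'box', 'go'] (min_width=11, slack=4)
Line 4: ['lion'] (min_width=4, slack=11)

Answer: |  paper large  |
|kitchen purple |
|  leaf box go  |
|     lion      |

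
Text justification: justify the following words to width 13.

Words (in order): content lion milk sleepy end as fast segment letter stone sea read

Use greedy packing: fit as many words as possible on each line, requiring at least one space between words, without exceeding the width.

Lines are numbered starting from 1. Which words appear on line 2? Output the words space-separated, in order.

Answer: milk sleepy

Derivation:
Line 1: ['content', 'lion'] (min_width=12, slack=1)
Line 2: ['milk', 'sleepy'] (min_width=11, slack=2)
Line 3: ['end', 'as', 'fast'] (min_width=11, slack=2)
Line 4: ['segment'] (min_width=7, slack=6)
Line 5: ['letter', 'stone'] (min_width=12, slack=1)
Line 6: ['sea', 'read'] (min_width=8, slack=5)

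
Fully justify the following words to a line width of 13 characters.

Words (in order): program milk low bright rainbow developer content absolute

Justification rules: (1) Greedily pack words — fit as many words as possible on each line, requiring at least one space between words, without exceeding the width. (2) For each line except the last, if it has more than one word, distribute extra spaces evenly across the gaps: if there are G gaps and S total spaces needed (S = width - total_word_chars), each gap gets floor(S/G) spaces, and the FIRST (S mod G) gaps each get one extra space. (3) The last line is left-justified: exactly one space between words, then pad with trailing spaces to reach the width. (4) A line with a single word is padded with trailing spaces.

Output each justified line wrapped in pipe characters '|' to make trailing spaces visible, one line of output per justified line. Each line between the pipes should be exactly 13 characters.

Answer: |program  milk|
|low    bright|
|rainbow      |
|developer    |
|content      |
|absolute     |

Derivation:
Line 1: ['program', 'milk'] (min_width=12, slack=1)
Line 2: ['low', 'bright'] (min_width=10, slack=3)
Line 3: ['rainbow'] (min_width=7, slack=6)
Line 4: ['developer'] (min_width=9, slack=4)
Line 5: ['content'] (min_width=7, slack=6)
Line 6: ['absolute'] (min_width=8, slack=5)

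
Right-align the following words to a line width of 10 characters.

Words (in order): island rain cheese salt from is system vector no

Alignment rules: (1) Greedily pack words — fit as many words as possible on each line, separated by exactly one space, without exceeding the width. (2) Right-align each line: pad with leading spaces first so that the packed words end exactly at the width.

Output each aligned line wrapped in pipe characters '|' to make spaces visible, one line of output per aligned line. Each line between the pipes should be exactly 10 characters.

Answer: |    island|
|      rain|
|    cheese|
| salt from|
| is system|
| vector no|

Derivation:
Line 1: ['island'] (min_width=6, slack=4)
Line 2: ['rain'] (min_width=4, slack=6)
Line 3: ['cheese'] (min_width=6, slack=4)
Line 4: ['salt', 'from'] (min_width=9, slack=1)
Line 5: ['is', 'system'] (min_width=9, slack=1)
Line 6: ['vector', 'no'] (min_width=9, slack=1)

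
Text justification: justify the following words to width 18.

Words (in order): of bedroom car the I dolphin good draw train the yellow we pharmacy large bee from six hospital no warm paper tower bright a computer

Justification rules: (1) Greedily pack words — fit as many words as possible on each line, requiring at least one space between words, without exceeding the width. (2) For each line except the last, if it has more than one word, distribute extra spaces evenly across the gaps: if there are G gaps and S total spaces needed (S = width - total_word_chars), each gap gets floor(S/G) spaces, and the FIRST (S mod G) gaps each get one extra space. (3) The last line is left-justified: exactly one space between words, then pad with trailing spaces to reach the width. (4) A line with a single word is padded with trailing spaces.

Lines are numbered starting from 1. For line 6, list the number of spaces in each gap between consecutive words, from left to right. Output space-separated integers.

Line 1: ['of', 'bedroom', 'car', 'the'] (min_width=18, slack=0)
Line 2: ['I', 'dolphin', 'good'] (min_width=14, slack=4)
Line 3: ['draw', 'train', 'the'] (min_width=14, slack=4)
Line 4: ['yellow', 'we', 'pharmacy'] (min_width=18, slack=0)
Line 5: ['large', 'bee', 'from', 'six'] (min_width=18, slack=0)
Line 6: ['hospital', 'no', 'warm'] (min_width=16, slack=2)
Line 7: ['paper', 'tower', 'bright'] (min_width=18, slack=0)
Line 8: ['a', 'computer'] (min_width=10, slack=8)

Answer: 2 2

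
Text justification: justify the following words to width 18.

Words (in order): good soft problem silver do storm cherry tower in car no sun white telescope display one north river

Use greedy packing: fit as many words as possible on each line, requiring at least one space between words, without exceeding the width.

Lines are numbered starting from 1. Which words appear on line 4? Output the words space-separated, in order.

Answer: car no sun white

Derivation:
Line 1: ['good', 'soft', 'problem'] (min_width=17, slack=1)
Line 2: ['silver', 'do', 'storm'] (min_width=15, slack=3)
Line 3: ['cherry', 'tower', 'in'] (min_width=15, slack=3)
Line 4: ['car', 'no', 'sun', 'white'] (min_width=16, slack=2)
Line 5: ['telescope', 'display'] (min_width=17, slack=1)
Line 6: ['one', 'north', 'river'] (min_width=15, slack=3)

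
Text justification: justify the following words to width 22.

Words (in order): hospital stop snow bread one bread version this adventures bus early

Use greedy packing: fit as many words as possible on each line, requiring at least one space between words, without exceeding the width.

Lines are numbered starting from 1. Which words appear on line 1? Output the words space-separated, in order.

Line 1: ['hospital', 'stop', 'snow'] (min_width=18, slack=4)
Line 2: ['bread', 'one', 'bread'] (min_width=15, slack=7)
Line 3: ['version', 'this'] (min_width=12, slack=10)
Line 4: ['adventures', 'bus', 'early'] (min_width=20, slack=2)

Answer: hospital stop snow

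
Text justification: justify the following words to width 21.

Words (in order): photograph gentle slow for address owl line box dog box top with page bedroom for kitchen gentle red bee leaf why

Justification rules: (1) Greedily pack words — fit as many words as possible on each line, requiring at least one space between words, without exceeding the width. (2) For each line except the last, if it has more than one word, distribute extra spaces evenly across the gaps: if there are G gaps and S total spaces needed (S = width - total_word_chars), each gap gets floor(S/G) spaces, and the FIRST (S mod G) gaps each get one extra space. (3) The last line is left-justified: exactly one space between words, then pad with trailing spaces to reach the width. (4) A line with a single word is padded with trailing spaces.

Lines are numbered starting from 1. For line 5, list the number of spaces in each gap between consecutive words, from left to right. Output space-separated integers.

Answer: 3 2

Derivation:
Line 1: ['photograph', 'gentle'] (min_width=17, slack=4)
Line 2: ['slow', 'for', 'address', 'owl'] (min_width=20, slack=1)
Line 3: ['line', 'box', 'dog', 'box', 'top'] (min_width=20, slack=1)
Line 4: ['with', 'page', 'bedroom', 'for'] (min_width=21, slack=0)
Line 5: ['kitchen', 'gentle', 'red'] (min_width=18, slack=3)
Line 6: ['bee', 'leaf', 'why'] (min_width=12, slack=9)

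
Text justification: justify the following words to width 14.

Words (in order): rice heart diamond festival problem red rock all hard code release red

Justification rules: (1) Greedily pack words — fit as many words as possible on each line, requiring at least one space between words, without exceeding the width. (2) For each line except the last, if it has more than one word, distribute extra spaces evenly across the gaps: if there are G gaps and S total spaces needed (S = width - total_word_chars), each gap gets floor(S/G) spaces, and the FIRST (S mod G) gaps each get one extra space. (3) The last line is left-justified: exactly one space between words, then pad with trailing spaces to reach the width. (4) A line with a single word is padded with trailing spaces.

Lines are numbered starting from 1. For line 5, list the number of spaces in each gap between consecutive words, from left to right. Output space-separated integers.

Answer: 2 1

Derivation:
Line 1: ['rice', 'heart'] (min_width=10, slack=4)
Line 2: ['diamond'] (min_width=7, slack=7)
Line 3: ['festival'] (min_width=8, slack=6)
Line 4: ['problem', 'red'] (min_width=11, slack=3)
Line 5: ['rock', 'all', 'hard'] (min_width=13, slack=1)
Line 6: ['code', 'release'] (min_width=12, slack=2)
Line 7: ['red'] (min_width=3, slack=11)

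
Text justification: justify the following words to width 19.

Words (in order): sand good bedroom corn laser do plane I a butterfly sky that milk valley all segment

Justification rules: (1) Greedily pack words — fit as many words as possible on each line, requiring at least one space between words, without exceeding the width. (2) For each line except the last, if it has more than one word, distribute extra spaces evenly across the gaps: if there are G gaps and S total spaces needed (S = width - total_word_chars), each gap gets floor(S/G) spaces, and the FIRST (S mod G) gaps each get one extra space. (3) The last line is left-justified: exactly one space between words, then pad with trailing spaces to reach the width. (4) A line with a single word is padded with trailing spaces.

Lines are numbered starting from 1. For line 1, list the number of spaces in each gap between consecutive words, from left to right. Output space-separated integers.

Answer: 2 2

Derivation:
Line 1: ['sand', 'good', 'bedroom'] (min_width=17, slack=2)
Line 2: ['corn', 'laser', 'do', 'plane'] (min_width=19, slack=0)
Line 3: ['I', 'a', 'butterfly', 'sky'] (min_width=17, slack=2)
Line 4: ['that', 'milk', 'valley'] (min_width=16, slack=3)
Line 5: ['all', 'segment'] (min_width=11, slack=8)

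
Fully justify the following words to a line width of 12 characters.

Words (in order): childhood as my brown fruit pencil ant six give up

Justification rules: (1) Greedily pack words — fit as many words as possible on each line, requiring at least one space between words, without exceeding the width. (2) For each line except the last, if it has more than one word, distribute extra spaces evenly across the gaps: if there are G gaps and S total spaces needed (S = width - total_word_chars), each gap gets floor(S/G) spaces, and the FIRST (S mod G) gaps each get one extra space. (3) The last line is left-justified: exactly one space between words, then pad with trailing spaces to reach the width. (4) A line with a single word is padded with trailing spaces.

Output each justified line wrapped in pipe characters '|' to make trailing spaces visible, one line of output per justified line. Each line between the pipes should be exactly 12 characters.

Answer: |childhood as|
|my     brown|
|fruit pencil|
|ant six give|
|up          |

Derivation:
Line 1: ['childhood', 'as'] (min_width=12, slack=0)
Line 2: ['my', 'brown'] (min_width=8, slack=4)
Line 3: ['fruit', 'pencil'] (min_width=12, slack=0)
Line 4: ['ant', 'six', 'give'] (min_width=12, slack=0)
Line 5: ['up'] (min_width=2, slack=10)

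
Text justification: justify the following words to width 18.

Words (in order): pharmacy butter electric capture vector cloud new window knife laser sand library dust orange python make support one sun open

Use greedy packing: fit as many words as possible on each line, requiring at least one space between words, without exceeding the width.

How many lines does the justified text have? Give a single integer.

Line 1: ['pharmacy', 'butter'] (min_width=15, slack=3)
Line 2: ['electric', 'capture'] (min_width=16, slack=2)
Line 3: ['vector', 'cloud', 'new'] (min_width=16, slack=2)
Line 4: ['window', 'knife', 'laser'] (min_width=18, slack=0)
Line 5: ['sand', 'library', 'dust'] (min_width=17, slack=1)
Line 6: ['orange', 'python', 'make'] (min_width=18, slack=0)
Line 7: ['support', 'one', 'sun'] (min_width=15, slack=3)
Line 8: ['open'] (min_width=4, slack=14)
Total lines: 8

Answer: 8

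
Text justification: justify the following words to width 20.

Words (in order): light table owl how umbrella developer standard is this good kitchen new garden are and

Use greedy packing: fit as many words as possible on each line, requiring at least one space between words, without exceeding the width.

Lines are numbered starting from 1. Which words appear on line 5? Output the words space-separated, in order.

Answer: garden are and

Derivation:
Line 1: ['light', 'table', 'owl', 'how'] (min_width=19, slack=1)
Line 2: ['umbrella', 'developer'] (min_width=18, slack=2)
Line 3: ['standard', 'is', 'this'] (min_width=16, slack=4)
Line 4: ['good', 'kitchen', 'new'] (min_width=16, slack=4)
Line 5: ['garden', 'are', 'and'] (min_width=14, slack=6)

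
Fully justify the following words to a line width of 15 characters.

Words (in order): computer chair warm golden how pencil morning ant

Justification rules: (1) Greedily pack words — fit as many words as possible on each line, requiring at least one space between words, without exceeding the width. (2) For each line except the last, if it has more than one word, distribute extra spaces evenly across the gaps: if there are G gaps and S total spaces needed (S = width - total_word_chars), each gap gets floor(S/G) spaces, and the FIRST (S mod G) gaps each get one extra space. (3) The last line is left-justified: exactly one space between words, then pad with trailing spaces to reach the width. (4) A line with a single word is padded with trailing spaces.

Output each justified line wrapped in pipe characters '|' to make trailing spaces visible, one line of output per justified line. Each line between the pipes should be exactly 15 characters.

Answer: |computer  chair|
|warm golden how|
|pencil  morning|
|ant            |

Derivation:
Line 1: ['computer', 'chair'] (min_width=14, slack=1)
Line 2: ['warm', 'golden', 'how'] (min_width=15, slack=0)
Line 3: ['pencil', 'morning'] (min_width=14, slack=1)
Line 4: ['ant'] (min_width=3, slack=12)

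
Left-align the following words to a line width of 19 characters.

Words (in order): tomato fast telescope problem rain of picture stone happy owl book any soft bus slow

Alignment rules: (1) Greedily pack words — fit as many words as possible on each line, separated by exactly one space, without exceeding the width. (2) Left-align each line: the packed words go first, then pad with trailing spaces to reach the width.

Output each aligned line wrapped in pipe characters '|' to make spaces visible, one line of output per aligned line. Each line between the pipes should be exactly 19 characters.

Answer: |tomato fast        |
|telescope problem  |
|rain of picture    |
|stone happy owl    |
|book any soft bus  |
|slow               |

Derivation:
Line 1: ['tomato', 'fast'] (min_width=11, slack=8)
Line 2: ['telescope', 'problem'] (min_width=17, slack=2)
Line 3: ['rain', 'of', 'picture'] (min_width=15, slack=4)
Line 4: ['stone', 'happy', 'owl'] (min_width=15, slack=4)
Line 5: ['book', 'any', 'soft', 'bus'] (min_width=17, slack=2)
Line 6: ['slow'] (min_width=4, slack=15)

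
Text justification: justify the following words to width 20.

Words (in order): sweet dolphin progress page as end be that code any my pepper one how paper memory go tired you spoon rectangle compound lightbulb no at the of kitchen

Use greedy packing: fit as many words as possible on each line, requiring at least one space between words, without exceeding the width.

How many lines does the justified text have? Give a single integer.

Answer: 8

Derivation:
Line 1: ['sweet', 'dolphin'] (min_width=13, slack=7)
Line 2: ['progress', 'page', 'as', 'end'] (min_width=20, slack=0)
Line 3: ['be', 'that', 'code', 'any', 'my'] (min_width=19, slack=1)
Line 4: ['pepper', 'one', 'how', 'paper'] (min_width=20, slack=0)
Line 5: ['memory', 'go', 'tired', 'you'] (min_width=19, slack=1)
Line 6: ['spoon', 'rectangle'] (min_width=15, slack=5)
Line 7: ['compound', 'lightbulb'] (min_width=18, slack=2)
Line 8: ['no', 'at', 'the', 'of', 'kitchen'] (min_width=20, slack=0)
Total lines: 8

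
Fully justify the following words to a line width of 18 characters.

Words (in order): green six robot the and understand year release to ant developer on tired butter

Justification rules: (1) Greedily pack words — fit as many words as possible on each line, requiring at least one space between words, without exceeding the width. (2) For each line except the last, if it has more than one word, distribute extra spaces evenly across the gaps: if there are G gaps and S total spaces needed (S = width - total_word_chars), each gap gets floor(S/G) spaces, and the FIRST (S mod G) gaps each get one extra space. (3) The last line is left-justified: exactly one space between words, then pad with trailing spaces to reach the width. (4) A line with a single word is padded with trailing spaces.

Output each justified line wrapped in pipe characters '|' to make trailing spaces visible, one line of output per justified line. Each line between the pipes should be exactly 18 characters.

Line 1: ['green', 'six', 'robot'] (min_width=15, slack=3)
Line 2: ['the', 'and', 'understand'] (min_width=18, slack=0)
Line 3: ['year', 'release', 'to'] (min_width=15, slack=3)
Line 4: ['ant', 'developer', 'on'] (min_width=16, slack=2)
Line 5: ['tired', 'butter'] (min_width=12, slack=6)

Answer: |green   six  robot|
|the and understand|
|year   release  to|
|ant  developer  on|
|tired butter      |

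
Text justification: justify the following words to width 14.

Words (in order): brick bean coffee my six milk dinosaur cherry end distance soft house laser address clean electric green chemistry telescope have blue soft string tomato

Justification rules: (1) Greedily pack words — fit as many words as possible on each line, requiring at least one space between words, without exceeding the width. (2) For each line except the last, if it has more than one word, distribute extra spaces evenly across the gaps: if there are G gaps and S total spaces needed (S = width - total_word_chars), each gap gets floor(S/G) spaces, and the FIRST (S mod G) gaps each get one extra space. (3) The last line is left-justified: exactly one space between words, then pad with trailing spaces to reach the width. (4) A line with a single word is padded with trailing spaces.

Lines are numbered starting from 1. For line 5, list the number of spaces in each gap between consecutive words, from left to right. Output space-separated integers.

Line 1: ['brick', 'bean'] (min_width=10, slack=4)
Line 2: ['coffee', 'my', 'six'] (min_width=13, slack=1)
Line 3: ['milk', 'dinosaur'] (min_width=13, slack=1)
Line 4: ['cherry', 'end'] (min_width=10, slack=4)
Line 5: ['distance', 'soft'] (min_width=13, slack=1)
Line 6: ['house', 'laser'] (min_width=11, slack=3)
Line 7: ['address', 'clean'] (min_width=13, slack=1)
Line 8: ['electric', 'green'] (min_width=14, slack=0)
Line 9: ['chemistry'] (min_width=9, slack=5)
Line 10: ['telescope', 'have'] (min_width=14, slack=0)
Line 11: ['blue', 'soft'] (min_width=9, slack=5)
Line 12: ['string', 'tomato'] (min_width=13, slack=1)

Answer: 2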